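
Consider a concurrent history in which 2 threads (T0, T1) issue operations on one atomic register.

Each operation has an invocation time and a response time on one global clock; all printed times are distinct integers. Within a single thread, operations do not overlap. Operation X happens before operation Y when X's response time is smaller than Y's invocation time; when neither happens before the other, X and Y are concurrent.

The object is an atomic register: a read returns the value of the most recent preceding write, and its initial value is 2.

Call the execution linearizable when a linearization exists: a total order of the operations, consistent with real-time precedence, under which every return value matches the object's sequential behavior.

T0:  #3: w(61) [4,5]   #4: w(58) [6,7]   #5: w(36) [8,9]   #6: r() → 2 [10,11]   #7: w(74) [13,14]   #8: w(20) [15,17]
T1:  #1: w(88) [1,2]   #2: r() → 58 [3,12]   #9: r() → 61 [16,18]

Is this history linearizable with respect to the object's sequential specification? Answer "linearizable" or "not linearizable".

through event 10 a valid linearization exists; event 11 (#6 responding at time 11) ends that
the sole real-time-consistent order of 5 completed operations fails the atomic register replay
include/drop combinations of the 1 pending operation (#2) were all tried; none helps
sample order #1, #3, #4, #5, #6 (pending dropped) stalls at step 5 — #6 r() → 2 has no legal effect

not linearizable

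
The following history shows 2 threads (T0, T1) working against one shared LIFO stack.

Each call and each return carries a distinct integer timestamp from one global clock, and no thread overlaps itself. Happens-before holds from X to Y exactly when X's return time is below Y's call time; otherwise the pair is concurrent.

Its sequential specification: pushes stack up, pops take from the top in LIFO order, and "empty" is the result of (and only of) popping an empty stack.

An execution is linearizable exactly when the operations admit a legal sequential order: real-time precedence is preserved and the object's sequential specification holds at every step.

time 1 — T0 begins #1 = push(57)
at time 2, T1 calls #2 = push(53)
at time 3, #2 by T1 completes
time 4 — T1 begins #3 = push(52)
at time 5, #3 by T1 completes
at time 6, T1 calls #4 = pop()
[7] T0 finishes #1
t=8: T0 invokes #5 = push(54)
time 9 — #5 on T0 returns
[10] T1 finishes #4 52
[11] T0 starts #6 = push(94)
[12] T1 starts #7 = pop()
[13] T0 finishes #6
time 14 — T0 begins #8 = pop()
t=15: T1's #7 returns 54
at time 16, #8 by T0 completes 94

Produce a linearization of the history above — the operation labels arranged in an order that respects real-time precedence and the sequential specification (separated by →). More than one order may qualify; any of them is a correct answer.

1. #1 push(57), leaving stack <57>
2. #2 push(53), leaving stack <57,53>
3. #3 push(52), leaving stack <57,53,52>
4. #4 pop() → 52, leaving stack <57,53>
5. #5 push(54), leaving stack <57,53,54>
6. #6 push(94), leaving stack <57,53,54,94>
7. #8 pop() → 94, leaving stack <57,53,54>
8. #7 pop() → 54, leaving stack <57,53>

#1 → #2 → #3 → #4 → #5 → #6 → #8 → #7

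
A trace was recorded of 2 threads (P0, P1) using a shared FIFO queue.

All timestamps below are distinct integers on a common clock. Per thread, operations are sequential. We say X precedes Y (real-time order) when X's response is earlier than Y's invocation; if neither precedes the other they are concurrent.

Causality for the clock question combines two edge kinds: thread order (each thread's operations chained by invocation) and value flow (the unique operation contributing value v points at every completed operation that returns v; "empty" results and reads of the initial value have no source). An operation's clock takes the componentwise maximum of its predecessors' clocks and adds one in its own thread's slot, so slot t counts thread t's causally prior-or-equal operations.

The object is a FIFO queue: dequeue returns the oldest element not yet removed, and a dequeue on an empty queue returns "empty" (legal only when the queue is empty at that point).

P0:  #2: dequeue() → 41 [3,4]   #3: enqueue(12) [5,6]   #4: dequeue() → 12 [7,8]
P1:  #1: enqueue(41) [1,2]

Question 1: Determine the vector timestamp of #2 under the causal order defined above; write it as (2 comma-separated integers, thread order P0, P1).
(1, 1)

#1, invoked 1, has no incoming edges; only P1's bump applies → (0, 1)
VC(#2, invoked at 3): max of VC(#1)=(0, 1), then +1 on thread P0 → (1, 1)
VC(#3, invoked at 5): max of VC(#2)=(1, 1), then +1 on thread P0 → (2, 1)
VC(#4, invoked at 7): max of VC(#3)=(2, 1), then +1 on thread P0 → (3, 1)
target: VC(#2) = (1, 1)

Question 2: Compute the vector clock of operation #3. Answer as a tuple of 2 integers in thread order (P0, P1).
(2, 1)

root op #1, invoked 1: fresh clock plus P1's own tick → (0, 1)
#2, invoked 3, takes VC(#1)=(0, 1) under max, adds 1 for P0 → (1, 1)
#3, invoked 5, takes VC(#2)=(1, 1) under max, adds 1 for P0 → (2, 1)
#4, invoked 7, takes VC(#3)=(2, 1) under max, adds 1 for P0 → (3, 1)
target: VC(#3) = (2, 1)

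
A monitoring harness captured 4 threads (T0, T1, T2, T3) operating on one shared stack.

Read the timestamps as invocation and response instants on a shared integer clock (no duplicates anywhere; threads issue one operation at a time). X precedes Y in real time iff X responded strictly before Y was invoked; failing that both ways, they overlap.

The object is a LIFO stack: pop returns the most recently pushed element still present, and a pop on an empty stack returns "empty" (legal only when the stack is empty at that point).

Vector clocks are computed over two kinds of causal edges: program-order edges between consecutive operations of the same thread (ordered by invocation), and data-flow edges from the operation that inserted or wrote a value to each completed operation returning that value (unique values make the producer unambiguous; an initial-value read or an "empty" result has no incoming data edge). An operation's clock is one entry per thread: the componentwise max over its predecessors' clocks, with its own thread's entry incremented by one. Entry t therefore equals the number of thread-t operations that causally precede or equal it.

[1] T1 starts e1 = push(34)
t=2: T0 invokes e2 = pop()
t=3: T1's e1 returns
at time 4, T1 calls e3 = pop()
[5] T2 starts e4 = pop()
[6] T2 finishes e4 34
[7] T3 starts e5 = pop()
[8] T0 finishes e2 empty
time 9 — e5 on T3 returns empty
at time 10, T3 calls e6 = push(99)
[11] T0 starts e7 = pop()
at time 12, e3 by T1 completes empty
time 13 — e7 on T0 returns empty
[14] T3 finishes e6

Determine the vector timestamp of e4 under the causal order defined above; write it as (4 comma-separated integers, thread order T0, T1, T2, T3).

(0, 1, 1, 0)

e5 (invocation 7): nothing precedes it; T3's component alone gives (0, 0, 0, 1)
e1 (invocation 1): nothing precedes it; T1's component alone gives (0, 1, 0, 0)
e2 (invocation 2): nothing precedes it; T0's component alone gives (1, 0, 0, 0)
VC(e6, invoked at 10): max of VC(e5)=(0, 0, 0, 1), then +1 on thread T3 → (0, 0, 0, 2)
VC(e4, invoked at 5): max of VC(e1)=(0, 1, 0, 0), then +1 on thread T2 → (0, 1, 1, 0)
VC(e3, invoked at 4): max of VC(e1)=(0, 1, 0, 0), then +1 on thread T1 → (0, 2, 0, 0)
VC(e7, invoked at 11): max of VC(e2)=(1, 0, 0, 0), then +1 on thread T0 → (2, 0, 0, 0)
target: VC(e4) = (0, 1, 1, 0)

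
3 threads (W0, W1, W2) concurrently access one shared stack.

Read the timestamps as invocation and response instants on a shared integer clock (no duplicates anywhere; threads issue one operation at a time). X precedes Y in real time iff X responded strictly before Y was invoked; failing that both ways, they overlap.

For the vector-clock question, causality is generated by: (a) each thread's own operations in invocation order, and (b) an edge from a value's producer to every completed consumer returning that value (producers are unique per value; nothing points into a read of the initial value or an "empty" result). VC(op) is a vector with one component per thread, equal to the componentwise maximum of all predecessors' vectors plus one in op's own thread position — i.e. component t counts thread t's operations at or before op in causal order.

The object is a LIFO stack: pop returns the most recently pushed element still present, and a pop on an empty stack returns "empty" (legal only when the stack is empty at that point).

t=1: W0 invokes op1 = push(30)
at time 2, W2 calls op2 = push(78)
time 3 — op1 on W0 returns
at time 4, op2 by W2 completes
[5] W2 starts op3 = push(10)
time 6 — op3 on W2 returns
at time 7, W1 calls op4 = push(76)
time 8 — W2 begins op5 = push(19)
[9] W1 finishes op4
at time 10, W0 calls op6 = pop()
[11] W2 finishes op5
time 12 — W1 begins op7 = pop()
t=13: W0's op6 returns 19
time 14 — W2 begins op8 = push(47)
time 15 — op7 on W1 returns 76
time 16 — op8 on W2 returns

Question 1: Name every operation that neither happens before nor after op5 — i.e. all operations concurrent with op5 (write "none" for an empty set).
Answer: op4, op6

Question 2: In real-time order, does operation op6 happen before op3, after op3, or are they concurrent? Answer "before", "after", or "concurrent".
Answer: after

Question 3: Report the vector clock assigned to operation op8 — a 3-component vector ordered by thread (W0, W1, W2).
Answer: (0, 0, 4)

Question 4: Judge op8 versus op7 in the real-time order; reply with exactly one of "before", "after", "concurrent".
Answer: concurrent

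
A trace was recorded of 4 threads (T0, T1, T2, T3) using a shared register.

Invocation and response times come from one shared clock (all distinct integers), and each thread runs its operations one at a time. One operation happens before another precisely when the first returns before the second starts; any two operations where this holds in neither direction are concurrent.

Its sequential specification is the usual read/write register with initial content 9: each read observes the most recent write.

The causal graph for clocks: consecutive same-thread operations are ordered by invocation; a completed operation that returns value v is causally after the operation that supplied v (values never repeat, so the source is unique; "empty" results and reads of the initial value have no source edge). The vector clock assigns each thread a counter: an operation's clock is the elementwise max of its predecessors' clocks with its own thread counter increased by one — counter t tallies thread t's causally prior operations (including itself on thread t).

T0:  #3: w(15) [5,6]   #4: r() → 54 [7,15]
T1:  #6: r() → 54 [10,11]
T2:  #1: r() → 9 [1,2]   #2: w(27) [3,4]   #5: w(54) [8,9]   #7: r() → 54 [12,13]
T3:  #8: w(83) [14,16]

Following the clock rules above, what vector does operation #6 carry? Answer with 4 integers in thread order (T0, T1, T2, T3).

(0, 1, 3, 0)

#8, invoked 14, has no incoming edges; only T3's bump applies → (0, 0, 0, 1)
#1, invoked 1, has no incoming edges; only T2's bump applies → (0, 0, 1, 0)
#3, invoked 5, has no incoming edges; only T0's bump applies → (1, 0, 0, 0)
invoked at 3, #2 merges VC(#1)=(0, 0, 1, 0) and bumps T2's slot → (0, 0, 2, 0)
invoked at 8, #5 merges VC(#2)=(0, 0, 2, 0) and bumps T2's slot → (0, 0, 3, 0)
invoked at 12, #7 merges VC(#5)=(0, 0, 3, 0) and bumps T2's slot → (0, 0, 4, 0)
invoked at 10, #6 merges VC(#5)=(0, 0, 3, 0) and bumps T1's slot → (0, 1, 3, 0)
invoked at 7, #4 merges VC(#3)=(1, 0, 0, 0), VC(#5)=(0, 0, 3, 0) and bumps T0's slot → (2, 0, 3, 0)
target: VC(#6) = (0, 1, 3, 0)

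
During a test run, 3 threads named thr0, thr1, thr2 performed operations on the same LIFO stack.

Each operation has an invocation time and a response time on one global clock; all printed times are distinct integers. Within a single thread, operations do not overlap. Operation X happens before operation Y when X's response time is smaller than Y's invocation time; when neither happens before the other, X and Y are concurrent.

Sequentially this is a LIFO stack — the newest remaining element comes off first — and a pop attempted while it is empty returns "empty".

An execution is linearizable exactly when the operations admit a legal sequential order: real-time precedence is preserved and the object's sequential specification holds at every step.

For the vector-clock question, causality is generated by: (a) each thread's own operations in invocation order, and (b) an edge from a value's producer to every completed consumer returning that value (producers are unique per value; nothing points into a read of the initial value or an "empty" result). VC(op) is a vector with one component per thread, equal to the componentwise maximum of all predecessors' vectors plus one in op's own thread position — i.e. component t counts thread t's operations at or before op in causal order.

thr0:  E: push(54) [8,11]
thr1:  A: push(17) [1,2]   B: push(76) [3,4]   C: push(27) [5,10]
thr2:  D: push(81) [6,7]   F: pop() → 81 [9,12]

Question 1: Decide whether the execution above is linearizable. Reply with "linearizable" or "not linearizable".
witness order: A, B, C, D, F, E
1. A push(17), leaving stack <17>
2. B push(76), leaving stack <17,76>
3. C push(27), leaving stack <17,76,27>
4. D push(81), leaving stack <17,76,27,81>
5. F pop() → 81, leaving stack <17,76,27>
6. E push(54), leaving stack <17,76,27,54>

linearizable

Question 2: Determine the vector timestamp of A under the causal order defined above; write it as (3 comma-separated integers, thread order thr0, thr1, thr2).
no predecessors for D (invoked 6): thr2 increments from zero → (0, 0, 1)
no predecessors for A (invoked 1): thr1 increments from zero → (0, 1, 0)
no predecessors for E (invoked 8): thr0 increments from zero → (1, 0, 0)
VC(F, invoked at 9): max of VC(D)=(0, 0, 1), then +1 on thread thr2 → (0, 0, 2)
VC(B, invoked at 3): max of VC(A)=(0, 1, 0), then +1 on thread thr1 → (0, 2, 0)
VC(C, invoked at 5): max of VC(B)=(0, 2, 0), then +1 on thread thr1 → (0, 3, 0)
target: VC(A) = (0, 1, 0)

(0, 1, 0)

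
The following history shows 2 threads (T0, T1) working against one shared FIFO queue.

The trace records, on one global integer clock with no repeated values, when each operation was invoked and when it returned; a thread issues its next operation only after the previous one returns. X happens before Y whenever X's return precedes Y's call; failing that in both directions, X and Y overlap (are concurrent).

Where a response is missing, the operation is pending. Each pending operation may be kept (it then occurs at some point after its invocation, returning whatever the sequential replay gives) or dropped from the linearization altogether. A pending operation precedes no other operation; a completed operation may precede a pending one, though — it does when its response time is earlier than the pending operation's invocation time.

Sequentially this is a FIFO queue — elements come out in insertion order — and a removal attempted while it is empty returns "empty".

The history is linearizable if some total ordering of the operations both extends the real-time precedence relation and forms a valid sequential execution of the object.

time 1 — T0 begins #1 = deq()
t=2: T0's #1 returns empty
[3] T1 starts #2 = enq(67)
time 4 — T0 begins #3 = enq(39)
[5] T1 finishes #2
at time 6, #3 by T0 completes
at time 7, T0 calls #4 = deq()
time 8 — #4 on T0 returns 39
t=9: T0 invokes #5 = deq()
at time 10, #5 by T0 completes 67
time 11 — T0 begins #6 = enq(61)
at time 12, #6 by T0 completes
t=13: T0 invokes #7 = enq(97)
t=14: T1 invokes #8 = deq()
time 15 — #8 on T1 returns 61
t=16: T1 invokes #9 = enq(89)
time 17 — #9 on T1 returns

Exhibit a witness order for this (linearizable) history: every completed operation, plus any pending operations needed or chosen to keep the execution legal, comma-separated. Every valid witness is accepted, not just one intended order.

#1, #3, #2, #4, #5, #6, #7, #8, #9

1. #1 deq() → empty, leaving queue <>
2. #3 enq(39), leaving queue <39>
3. #2 enq(67), leaving queue <39,67>
4. #4 deq() → 39, leaving queue <67>
5. #5 deq() → 67, leaving queue <>
6. #6 enq(61), leaving queue <61>
7. #7 enq(97) (pending, included), leaving queue <61,97>
8. #8 deq() → 61, leaving queue <97>
9. #9 enq(89), leaving queue <97,89>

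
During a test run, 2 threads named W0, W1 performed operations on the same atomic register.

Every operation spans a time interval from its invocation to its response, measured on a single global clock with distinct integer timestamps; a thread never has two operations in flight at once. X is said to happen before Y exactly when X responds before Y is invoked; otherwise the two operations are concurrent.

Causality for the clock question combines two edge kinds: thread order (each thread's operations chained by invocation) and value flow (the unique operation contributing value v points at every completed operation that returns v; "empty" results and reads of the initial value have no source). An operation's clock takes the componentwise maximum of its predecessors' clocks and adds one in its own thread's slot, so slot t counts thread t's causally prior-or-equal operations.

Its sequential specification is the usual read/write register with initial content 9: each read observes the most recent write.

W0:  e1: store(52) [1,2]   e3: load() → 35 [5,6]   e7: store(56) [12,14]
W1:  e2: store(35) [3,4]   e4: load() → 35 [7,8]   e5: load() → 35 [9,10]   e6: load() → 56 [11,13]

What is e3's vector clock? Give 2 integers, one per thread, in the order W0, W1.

(2, 1)

invoked at 3, e2 has no predecessors; its own W1 bump gives (0, 1)
invoked at 1, e1 has no predecessors; its own W0 bump gives (1, 0)
VC(e4, invoked at 7): max of VC(e2)=(0, 1), then +1 on thread W1 → (0, 2)
VC(e5, invoked at 9): max of VC(e2)=(0, 1), VC(e4)=(0, 2), then +1 on thread W1 → (0, 3)
VC(e3, invoked at 5): max of VC(e1)=(1, 0), VC(e2)=(0, 1), then +1 on thread W0 → (2, 1)
VC(e7, invoked at 12): max of VC(e3)=(2, 1), then +1 on thread W0 → (3, 1)
VC(e6, invoked at 11): max of VC(e5)=(0, 3), VC(e7)=(3, 1), then +1 on thread W1 → (3, 4)
target: VC(e3) = (2, 1)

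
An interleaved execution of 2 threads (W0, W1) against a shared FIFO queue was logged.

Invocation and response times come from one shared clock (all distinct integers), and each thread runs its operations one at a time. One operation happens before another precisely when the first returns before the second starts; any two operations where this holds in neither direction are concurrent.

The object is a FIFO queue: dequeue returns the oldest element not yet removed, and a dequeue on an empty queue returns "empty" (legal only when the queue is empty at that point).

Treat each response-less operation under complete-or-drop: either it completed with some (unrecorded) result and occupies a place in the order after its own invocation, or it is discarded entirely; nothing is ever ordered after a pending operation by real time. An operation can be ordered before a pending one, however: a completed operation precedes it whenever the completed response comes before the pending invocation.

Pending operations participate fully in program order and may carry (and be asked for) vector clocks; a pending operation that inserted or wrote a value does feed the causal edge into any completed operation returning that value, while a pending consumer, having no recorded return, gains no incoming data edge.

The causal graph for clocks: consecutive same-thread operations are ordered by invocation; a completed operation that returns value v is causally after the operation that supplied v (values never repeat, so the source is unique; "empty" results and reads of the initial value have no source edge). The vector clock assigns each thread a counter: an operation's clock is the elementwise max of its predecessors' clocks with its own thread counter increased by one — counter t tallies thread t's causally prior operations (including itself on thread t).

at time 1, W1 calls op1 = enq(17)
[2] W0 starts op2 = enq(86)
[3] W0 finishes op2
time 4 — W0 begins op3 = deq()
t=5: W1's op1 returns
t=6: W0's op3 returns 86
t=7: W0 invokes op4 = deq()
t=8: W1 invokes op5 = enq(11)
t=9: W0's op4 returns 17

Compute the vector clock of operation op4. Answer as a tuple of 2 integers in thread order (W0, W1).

root op op1, invoked 1: fresh clock plus W1's own tick → (0, 1)
root op op2, invoked 2: fresh clock plus W0's own tick → (1, 0)
op5 (invocation 8): componentwise max over VC(op1)=(0, 1), +1 at W1, giving (0, 2)
op3 (invocation 4): componentwise max over VC(op2)=(1, 0), +1 at W0, giving (2, 0)
op4 (invocation 7): componentwise max over VC(op1)=(0, 1), VC(op3)=(2, 0), +1 at W0, giving (3, 1)
target: VC(op4) = (3, 1)

(3, 1)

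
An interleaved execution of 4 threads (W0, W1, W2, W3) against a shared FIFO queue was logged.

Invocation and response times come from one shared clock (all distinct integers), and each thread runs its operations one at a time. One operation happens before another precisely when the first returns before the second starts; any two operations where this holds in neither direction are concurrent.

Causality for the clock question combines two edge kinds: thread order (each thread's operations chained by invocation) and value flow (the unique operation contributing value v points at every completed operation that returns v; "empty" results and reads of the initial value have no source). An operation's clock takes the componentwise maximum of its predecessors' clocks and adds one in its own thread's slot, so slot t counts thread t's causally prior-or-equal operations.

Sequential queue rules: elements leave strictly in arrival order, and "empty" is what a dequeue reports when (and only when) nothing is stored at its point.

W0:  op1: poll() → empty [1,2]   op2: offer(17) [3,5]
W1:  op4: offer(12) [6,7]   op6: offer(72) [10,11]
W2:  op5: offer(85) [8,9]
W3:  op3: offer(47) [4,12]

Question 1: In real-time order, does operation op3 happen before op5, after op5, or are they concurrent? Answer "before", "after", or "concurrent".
op3 spans [4,12], op5 spans [8,9]
the intervals overlap in both directions

concurrent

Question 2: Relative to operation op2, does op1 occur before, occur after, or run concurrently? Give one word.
op1 spans [1,2], op2 spans [3,5]
resp(op1)=2 < inv(op2)=3

before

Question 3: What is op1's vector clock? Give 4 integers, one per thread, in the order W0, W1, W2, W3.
VC(op3, invoked at 4): no causal predecessors; +1 on W3 → (0, 0, 0, 1)
VC(op5, invoked at 8): no causal predecessors; +1 on W2 → (0, 0, 1, 0)
VC(op4, invoked at 6): no causal predecessors; +1 on W1 → (0, 1, 0, 0)
VC(op1, invoked at 1): no causal predecessors; +1 on W0 → (1, 0, 0, 0)
invoked at 10, op6 merges VC(op4)=(0, 1, 0, 0) and bumps W1's slot → (0, 2, 0, 0)
invoked at 3, op2 merges VC(op1)=(1, 0, 0, 0) and bumps W0's slot → (2, 0, 0, 0)
target: VC(op1) = (1, 0, 0, 0)

(1, 0, 0, 0)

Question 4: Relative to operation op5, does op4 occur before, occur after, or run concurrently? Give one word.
op4 spans [6,7], op5 spans [8,9]
resp(op4)=7 < inv(op5)=8

before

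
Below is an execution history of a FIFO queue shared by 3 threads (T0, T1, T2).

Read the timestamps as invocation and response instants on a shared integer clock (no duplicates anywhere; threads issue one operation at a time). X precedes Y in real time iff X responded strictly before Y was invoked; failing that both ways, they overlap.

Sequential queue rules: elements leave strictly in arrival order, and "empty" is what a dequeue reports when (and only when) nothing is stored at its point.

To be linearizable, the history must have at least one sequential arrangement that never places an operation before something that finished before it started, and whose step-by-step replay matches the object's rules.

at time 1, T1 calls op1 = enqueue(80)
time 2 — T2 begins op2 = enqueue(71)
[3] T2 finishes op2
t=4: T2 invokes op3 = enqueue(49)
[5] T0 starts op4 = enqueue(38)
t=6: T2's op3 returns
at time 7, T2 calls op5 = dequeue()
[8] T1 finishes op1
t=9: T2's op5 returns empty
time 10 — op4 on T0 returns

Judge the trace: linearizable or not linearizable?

not linearizable

through event 8 a valid linearization exists; event 9 (op5 responding at time 9) ends that
checked exhaustively: 4 real-time-consistent orders of 4 completed operations, zero legal FIFO queue replays
completion choices over the 1 pending operation (op4) were checked; none helps
one such order, op1, op2, op3, op5 (pending dropped), breaks at step 4 where op5 dequeue() → empty is illegal
one such order, op2, op1, op3, op5 (pending dropped), breaks at step 4 where op5 dequeue() → empty is illegal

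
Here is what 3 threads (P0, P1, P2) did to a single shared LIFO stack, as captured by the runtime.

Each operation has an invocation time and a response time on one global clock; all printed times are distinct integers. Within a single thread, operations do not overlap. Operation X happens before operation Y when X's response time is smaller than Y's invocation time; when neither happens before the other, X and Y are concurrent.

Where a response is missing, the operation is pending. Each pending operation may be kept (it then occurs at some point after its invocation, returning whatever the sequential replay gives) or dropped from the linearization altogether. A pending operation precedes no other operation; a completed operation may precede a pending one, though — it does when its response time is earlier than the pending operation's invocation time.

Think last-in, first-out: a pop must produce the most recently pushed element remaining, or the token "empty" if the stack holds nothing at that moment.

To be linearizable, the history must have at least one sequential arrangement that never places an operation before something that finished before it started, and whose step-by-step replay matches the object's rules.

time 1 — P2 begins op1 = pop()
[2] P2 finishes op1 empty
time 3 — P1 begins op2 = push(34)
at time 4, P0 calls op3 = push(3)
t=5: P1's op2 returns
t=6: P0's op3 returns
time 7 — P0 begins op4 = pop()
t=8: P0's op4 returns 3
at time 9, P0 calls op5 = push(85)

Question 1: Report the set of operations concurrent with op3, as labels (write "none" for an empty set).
Answer: op2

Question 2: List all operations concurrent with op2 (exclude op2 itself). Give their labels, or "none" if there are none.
Answer: op3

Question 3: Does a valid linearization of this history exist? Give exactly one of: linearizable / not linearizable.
one valid linearization: op1, op2, op3, op4
after step 1 (op1 pop() → empty): stack <>
after step 2 (op2 push(34)): stack <34>
after step 3 (op3 push(3)): stack <34,3>
after step 4 (op4 pop() → 3): stack <34>

linearizable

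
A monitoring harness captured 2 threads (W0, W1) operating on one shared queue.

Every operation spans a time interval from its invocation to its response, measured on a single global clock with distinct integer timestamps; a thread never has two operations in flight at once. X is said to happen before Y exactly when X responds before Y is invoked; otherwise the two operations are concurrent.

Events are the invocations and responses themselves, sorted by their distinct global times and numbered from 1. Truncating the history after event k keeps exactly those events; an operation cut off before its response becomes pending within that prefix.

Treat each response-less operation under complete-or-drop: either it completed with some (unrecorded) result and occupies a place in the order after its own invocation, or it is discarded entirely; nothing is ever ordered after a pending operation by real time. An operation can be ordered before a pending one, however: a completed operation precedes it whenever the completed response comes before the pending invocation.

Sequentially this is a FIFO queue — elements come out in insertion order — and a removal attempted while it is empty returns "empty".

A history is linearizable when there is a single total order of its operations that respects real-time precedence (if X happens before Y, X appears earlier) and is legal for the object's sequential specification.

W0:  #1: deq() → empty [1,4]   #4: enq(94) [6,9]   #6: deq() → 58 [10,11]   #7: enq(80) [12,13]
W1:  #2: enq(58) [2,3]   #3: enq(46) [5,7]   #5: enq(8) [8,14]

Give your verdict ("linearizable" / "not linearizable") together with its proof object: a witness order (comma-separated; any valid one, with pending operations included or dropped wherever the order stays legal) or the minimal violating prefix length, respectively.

linearizable — witness: #1, #2, #3, #4, #5, #6, #7

step 1: #1 deq() → empty — queue <>
step 2: #2 enq(58) — queue <58>
step 3: #3 enq(46) — queue <58,46>
step 4: #4 enq(94) — queue <58,46,94>
step 5: #5 enq(8) — queue <58,46,94,8>
step 6: #6 deq() → 58 — queue <46,94,8>
step 7: #7 enq(80) — queue <46,94,8,80>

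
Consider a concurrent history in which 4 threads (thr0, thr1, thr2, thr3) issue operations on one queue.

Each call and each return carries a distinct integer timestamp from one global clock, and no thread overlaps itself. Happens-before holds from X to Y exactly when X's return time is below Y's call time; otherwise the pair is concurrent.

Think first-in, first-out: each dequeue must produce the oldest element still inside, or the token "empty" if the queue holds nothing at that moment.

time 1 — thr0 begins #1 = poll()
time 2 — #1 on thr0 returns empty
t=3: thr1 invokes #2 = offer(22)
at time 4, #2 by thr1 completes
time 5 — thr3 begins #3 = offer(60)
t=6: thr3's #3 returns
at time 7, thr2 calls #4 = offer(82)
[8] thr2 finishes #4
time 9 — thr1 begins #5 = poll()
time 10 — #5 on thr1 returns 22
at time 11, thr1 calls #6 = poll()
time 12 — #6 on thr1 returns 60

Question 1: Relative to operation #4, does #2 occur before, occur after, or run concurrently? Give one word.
before

#2 spans [3,4], #4 spans [7,8]
resp(#2)=4 < inv(#4)=7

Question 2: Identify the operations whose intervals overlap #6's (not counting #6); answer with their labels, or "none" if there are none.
none

overlap test against #6 [11,12]: concurrent iff the interval meets 11..12
#1 [1,2]: before
#2 [3,4]: before
#3 [5,6]: before
#4 [7,8]: before
#5 [9,10]: before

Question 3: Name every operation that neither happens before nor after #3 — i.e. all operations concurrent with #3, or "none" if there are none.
none

#3 runs from 5 to 6; window-overlapping ops are concurrent
#1 [1,2]: before
#2 [3,4]: before
#4 [7,8]: after
#5 [9,10]: after
#6 [11,12]: after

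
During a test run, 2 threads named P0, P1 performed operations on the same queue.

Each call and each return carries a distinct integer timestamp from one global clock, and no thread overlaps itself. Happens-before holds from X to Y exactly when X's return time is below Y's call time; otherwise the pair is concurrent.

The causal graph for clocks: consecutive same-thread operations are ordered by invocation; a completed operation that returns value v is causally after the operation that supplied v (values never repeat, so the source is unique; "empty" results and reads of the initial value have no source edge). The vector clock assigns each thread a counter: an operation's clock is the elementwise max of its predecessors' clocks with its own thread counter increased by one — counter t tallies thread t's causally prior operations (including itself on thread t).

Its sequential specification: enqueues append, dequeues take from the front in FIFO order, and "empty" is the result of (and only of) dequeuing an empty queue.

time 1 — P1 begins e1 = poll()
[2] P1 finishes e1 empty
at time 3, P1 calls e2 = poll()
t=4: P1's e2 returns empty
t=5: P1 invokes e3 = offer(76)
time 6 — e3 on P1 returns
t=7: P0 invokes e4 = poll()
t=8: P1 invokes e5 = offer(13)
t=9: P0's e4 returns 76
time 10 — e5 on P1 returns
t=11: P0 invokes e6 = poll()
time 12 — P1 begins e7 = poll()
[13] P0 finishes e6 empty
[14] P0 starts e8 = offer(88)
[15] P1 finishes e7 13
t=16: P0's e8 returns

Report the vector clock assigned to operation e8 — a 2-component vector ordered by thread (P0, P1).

(3, 3)

e1 (invocation 1): nothing precedes it; P1's component alone gives (0, 1)
from VC(e1)=(0, 1), e2 (invoked 3) maxes components and bumps P1 → (0, 2)
from VC(e2)=(0, 2), e3 (invoked 5) maxes components and bumps P1 → (0, 3)
from VC(e3)=(0, 3), e5 (invoked 8) maxes components and bumps P1 → (0, 4)
from VC(e3)=(0, 3), e4 (invoked 7) maxes components and bumps P0 → (1, 3)
from VC(e5)=(0, 4), e7 (invoked 12) maxes components and bumps P1 → (0, 5)
from VC(e4)=(1, 3), e6 (invoked 11) maxes components and bumps P0 → (2, 3)
from VC(e6)=(2, 3), e8 (invoked 14) maxes components and bumps P0 → (3, 3)
target: VC(e8) = (3, 3)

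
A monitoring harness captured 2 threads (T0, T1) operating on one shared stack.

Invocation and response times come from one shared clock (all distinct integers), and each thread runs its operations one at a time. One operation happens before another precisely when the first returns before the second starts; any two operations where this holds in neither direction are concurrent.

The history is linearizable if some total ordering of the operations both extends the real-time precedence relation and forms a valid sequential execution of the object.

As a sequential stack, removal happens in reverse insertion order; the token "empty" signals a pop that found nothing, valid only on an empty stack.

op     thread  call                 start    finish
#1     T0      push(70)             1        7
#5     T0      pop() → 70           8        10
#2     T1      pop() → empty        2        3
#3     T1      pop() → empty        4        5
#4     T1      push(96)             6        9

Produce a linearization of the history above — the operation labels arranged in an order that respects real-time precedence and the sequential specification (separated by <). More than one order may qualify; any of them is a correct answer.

#2 < #3 < #1 < #5 < #4

after step 1 (#2 pop() → empty): stack <>
after step 2 (#3 pop() → empty): stack <>
after step 3 (#1 push(70)): stack <70>
after step 4 (#5 pop() → 70): stack <>
after step 5 (#4 push(96)): stack <96>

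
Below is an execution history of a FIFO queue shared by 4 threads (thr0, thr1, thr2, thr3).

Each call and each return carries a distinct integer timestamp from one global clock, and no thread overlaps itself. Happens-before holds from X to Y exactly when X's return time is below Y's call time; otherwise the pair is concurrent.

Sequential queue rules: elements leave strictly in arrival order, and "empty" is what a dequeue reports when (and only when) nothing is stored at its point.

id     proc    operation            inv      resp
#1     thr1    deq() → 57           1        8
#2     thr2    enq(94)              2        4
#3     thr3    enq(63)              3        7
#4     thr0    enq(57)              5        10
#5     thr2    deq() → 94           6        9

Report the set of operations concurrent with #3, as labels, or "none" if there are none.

#1, #2, #4, #5

overlap test against #3 [3,7]: concurrent iff the interval meets 3..7
#1 [1,8]: concurrent
#2 [2,4]: concurrent
#4 [5,10]: concurrent
#5 [6,9]: concurrent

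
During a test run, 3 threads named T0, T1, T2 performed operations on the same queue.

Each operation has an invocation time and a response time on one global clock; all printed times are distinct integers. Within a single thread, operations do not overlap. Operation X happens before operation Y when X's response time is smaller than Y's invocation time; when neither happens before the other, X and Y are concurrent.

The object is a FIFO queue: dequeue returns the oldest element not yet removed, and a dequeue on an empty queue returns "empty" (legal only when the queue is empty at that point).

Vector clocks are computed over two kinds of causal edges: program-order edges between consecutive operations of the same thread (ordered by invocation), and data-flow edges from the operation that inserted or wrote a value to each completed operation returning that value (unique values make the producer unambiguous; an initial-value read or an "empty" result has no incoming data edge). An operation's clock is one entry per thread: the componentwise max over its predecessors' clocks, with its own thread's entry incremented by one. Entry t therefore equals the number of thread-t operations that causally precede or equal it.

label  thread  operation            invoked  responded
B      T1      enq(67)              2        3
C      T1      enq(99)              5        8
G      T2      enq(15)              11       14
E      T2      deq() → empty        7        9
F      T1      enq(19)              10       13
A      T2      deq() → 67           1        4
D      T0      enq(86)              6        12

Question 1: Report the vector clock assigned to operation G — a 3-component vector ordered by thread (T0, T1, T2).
(0, 1, 3)

root op B, invoked 2: fresh clock plus T1's own tick → (0, 1, 0)
root op D, invoked 6: fresh clock plus T0's own tick → (1, 0, 0)
VC(A, invoked at 1): max of VC(B)=(0, 1, 0), then +1 on thread T2 → (0, 1, 1)
VC(C, invoked at 5): max of VC(B)=(0, 1, 0), then +1 on thread T1 → (0, 2, 0)
VC(E, invoked at 7): max of VC(A)=(0, 1, 1), then +1 on thread T2 → (0, 1, 2)
VC(F, invoked at 10): max of VC(C)=(0, 2, 0), then +1 on thread T1 → (0, 3, 0)
VC(G, invoked at 11): max of VC(E)=(0, 1, 2), then +1 on thread T2 → (0, 1, 3)
target: VC(G) = (0, 1, 3)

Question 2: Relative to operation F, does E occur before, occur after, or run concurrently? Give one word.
before

E spans [7,9], F spans [10,13]
resp(E)=9 < inv(F)=10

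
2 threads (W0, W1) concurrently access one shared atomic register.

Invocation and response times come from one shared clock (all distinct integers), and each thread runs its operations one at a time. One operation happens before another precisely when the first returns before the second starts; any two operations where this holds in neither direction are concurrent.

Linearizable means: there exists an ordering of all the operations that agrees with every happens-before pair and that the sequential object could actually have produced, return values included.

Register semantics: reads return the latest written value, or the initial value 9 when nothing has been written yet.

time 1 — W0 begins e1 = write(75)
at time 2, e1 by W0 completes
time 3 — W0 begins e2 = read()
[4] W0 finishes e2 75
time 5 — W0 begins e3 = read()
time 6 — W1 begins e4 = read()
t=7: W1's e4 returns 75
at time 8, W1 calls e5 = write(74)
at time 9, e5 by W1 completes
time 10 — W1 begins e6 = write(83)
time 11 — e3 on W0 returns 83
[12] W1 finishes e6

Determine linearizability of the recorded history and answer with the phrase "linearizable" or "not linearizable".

linearizable

a witness: e1, e2, e4, e5, e6, e3
after step 1 (e1 write(75)): value 75
after step 2 (e2 read() → 75): value 75
after step 3 (e4 read() → 75): value 75
after step 4 (e5 write(74)): value 74
after step 5 (e6 write(83)): value 83
after step 6 (e3 read() → 83): value 83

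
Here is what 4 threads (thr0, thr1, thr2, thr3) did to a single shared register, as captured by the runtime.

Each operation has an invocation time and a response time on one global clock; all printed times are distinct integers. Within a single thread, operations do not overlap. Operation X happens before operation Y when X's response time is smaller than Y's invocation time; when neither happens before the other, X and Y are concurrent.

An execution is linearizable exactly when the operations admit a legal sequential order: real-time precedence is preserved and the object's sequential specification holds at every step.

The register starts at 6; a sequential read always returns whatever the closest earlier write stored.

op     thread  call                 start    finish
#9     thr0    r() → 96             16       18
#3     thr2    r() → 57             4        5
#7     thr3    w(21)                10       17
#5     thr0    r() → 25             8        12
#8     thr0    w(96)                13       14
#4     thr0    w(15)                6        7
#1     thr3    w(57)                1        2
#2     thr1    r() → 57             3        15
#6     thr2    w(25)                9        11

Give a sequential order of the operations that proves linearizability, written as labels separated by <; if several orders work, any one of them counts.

1. #1 w(57), leaving value 57
2. #2 r() → 57, leaving value 57
3. #3 r() → 57, leaving value 57
4. #4 w(15), leaving value 15
5. #6 w(25), leaving value 25
6. #5 r() → 25, leaving value 25
7. #7 w(21), leaving value 21
8. #8 w(96), leaving value 96
9. #9 r() → 96, leaving value 96

#1 < #2 < #3 < #4 < #6 < #5 < #7 < #8 < #9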